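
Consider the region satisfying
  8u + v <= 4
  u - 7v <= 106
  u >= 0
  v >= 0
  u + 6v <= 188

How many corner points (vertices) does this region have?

3

Pairwise boundary intersections that survive every other constraint:
  (0, 4)
  (1/2, 0)
  (0, 0)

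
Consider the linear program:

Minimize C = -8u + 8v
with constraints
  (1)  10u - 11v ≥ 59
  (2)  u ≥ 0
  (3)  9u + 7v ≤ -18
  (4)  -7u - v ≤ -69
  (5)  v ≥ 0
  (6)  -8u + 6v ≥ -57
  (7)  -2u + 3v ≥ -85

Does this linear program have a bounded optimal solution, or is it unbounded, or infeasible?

infeasible

The boundaries 10u - 11v = 59 and -7u - v = -69 meet at (818/87, 277/87), but that point violates 9u + 7v ≤ -18. Every candidate vertex is excluded by some other constraint, so the feasible region is empty.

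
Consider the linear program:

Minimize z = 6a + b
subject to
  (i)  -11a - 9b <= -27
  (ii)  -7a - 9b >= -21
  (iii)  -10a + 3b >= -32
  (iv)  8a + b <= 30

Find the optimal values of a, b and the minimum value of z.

a = 3/2, b = 7/6, minimum z = 61/6

The optimum lies where -11a - 9b = -27 and -7a - 9b = -21.
Solving simultaneously gives a = 3/2, b = 7/6.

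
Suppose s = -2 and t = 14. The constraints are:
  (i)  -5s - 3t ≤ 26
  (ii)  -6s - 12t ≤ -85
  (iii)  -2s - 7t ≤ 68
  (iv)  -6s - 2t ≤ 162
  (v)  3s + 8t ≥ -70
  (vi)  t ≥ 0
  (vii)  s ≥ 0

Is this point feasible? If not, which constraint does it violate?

Constraint (vii): s = -2, which is not ≥ 0. All other constraints are satisfied.

not feasible — violates (vii)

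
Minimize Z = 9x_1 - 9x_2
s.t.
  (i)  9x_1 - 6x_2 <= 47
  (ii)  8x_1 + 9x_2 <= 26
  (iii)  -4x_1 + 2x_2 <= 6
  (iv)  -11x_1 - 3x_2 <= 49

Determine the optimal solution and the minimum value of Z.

The optimum lies where 8x_1 + 9x_2 = 26 and -4x_1 + 2x_2 = 6.
Solving simultaneously gives x_1 = -1/26, x_2 = 38/13.

x_1 = -1/26, x_2 = 38/13, minimum Z = -693/26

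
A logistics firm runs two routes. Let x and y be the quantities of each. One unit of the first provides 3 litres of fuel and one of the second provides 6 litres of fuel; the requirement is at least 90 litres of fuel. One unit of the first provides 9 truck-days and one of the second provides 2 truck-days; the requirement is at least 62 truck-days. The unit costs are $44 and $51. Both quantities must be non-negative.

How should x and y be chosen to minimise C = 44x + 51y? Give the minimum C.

x = 4, y = 13, minimum C = 839

The feasible region is unbounded (it extends along (0, 1), (1, 0)), but C strictly increases along every unbounded feasible direction, so there is no improving ray and the minimum is attained at a vertex.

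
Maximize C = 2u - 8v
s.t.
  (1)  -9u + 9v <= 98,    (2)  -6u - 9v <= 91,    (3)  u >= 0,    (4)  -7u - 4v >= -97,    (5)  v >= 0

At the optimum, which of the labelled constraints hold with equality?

Extreme points and C = 2u - 8v:
  (0, 98/9) → C = -784/9
  (481/99, 1559/99) → C = -11510/99
  (0, 0) → C = 0
  (97/7, 0) → C = 194/7

The maximum is at (97/7, 0). Substituting into each constraint, equality holds for (4) and (5); the remaining constraints have slack.

(4) and (5)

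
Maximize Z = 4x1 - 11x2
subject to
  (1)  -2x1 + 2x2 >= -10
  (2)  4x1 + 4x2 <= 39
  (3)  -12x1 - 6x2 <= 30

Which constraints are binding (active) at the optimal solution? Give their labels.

Vertices and Z = 4x1 - 11x2:
  (59/8, 19/8) → Z = 27/8
  (0, -5) → Z = 55
  (-59/4, 49/2) → Z = -657/2

The maximum is at (0, -5). Substituting into each constraint, equality holds for (1) and (3); the remaining constraints have slack.

(1) and (3)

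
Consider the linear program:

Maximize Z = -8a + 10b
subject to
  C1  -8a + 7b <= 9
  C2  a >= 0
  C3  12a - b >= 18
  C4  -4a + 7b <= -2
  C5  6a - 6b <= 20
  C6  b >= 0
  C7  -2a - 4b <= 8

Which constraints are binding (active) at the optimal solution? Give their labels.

C3 and C4

Extreme points and Z = -8a + 10b:
  (31/20, 3/5) → Z = -32/5
  (3/2, 0) → Z = -12
  (64/9, 34/9) → Z = -172/9
  (10/3, 0) → Z = -80/3

The maximum is at (31/20, 3/5). Substituting into each constraint, equality holds for C3 and C4; the remaining constraints have slack.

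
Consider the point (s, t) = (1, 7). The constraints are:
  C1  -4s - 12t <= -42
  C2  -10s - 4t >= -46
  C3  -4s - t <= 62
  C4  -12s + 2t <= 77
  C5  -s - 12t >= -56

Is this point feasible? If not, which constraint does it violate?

not feasible — violates C5

Constraint C5: -s - 12t = -85, which is not ≥ -56. All other constraints are satisfied.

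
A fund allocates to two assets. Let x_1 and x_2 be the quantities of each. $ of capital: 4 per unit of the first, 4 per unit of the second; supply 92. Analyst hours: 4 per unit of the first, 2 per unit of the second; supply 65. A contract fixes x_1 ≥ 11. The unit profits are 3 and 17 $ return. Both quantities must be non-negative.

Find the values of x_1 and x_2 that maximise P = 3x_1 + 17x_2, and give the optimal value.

Vertices and P = 3x_1 + 17x_2:
  (65/4, 0) → P = 195/4
  (11, 0) → P = 33
  (11, 21/2) → P = 423/2

The optimum lies where 4x_1 + 2x_2 = 65 and x_1 = 11.
Solving simultaneously gives x_1 = 11, x_2 = 21/2.

x_1 = 11, x_2 = 21/2, maximum P = 423/2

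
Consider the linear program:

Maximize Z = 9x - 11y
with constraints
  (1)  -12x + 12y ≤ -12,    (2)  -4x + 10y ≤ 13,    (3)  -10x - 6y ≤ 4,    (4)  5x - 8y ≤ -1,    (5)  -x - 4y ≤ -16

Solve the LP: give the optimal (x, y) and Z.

Extreme points and Z = 9x - 11y:
  (47/9, 61/18) → Z = 175/18
  (54/13, 77/26) → Z = 125/26
  (31/7, 81/28) → Z = 225/28

At the optimal vertex, -4x + 10y = 13 and 5x - 8y = -1.
Solving simultaneously gives x = 47/9, y = 61/18.

x = 47/9, y = 61/18, maximum Z = 175/18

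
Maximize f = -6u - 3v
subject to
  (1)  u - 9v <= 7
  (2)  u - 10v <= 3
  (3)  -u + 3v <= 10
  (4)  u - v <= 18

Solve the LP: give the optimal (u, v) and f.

Extreme points and f = -6u - 3v:
  (-109/7, -13/7) → f = 99
  (59/3, 5/3) → f = -123
  (32, 14) → f = -234

u = -109/7, v = -13/7, maximum f = 99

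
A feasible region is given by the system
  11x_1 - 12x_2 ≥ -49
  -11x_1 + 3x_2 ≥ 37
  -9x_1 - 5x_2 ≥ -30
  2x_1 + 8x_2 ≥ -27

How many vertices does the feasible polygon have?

3

Intersecting each pair of boundary lines and keeping only the points that satisfy every inequality leaves:
  (-3, 4/3)
  (-179/28, -199/112)
  (-377/94, -223/94)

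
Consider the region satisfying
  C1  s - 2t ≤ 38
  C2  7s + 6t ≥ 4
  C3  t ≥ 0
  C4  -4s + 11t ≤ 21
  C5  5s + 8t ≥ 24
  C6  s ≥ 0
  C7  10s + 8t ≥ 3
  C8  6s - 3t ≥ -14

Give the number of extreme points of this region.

Of the 28 pairwise boundary intersections, those satisfying every inequality are:
  (38, 0)
  (460/3, 173/3)
  (24/5, 0)
  (32/29, 67/29)

4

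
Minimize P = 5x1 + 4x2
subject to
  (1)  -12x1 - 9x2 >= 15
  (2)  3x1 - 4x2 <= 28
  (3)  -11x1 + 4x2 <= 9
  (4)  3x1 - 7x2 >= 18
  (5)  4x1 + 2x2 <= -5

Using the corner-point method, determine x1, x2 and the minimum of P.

Feasible corners and P = 5x1 + 4x2:
  (-37/8, -335/32) → P = -65
  (18/11, -127/22) → P = -164/11
  (-27/13, -45/13) → P = -315/13
  (1/34, -87/34) → P = -343/34

The optimum lies where 3x1 - 4x2 = 28 and -11x1 + 4x2 = 9.
Solving simultaneously gives x1 = -37/8, x2 = -335/32.

x1 = -37/8, x2 = -335/32, minimum P = -65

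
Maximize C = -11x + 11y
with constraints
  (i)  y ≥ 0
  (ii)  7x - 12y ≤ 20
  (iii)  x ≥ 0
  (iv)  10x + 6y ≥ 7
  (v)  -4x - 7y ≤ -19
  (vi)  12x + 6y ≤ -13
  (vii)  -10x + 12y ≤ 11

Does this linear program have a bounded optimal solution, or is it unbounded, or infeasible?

The boundaries 7x - 12y = 20 and -4x - 7y = -19 meet at (368/97, 53/97), but that point violates 12x + 6y ≤ -13. Every candidate vertex is excluded by some other constraint, so the feasible region is empty.

infeasible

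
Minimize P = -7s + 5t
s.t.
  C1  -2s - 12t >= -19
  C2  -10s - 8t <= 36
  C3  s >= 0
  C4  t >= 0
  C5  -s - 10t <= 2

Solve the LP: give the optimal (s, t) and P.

s = 19/2, t = 0, minimum P = -133/2

Vertices and P = -7s + 5t:
  (0, 19/12) → P = 95/12
  (19/2, 0) → P = -133/2
  (0, 0) → P = 0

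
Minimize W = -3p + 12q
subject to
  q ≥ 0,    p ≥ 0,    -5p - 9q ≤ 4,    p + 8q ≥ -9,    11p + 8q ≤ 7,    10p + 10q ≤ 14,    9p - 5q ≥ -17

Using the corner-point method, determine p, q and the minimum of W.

Extreme points and W = -3p + 12q:
  (0, 0) → W = 0
  (7/11, 0) → W = -21/11
  (0, 7/8) → W = 21/2

The optimum lies where q = 0 and 11p + 8q = 7.
Solving simultaneously gives p = 7/11, q = 0.

p = 7/11, q = 0, minimum W = -21/11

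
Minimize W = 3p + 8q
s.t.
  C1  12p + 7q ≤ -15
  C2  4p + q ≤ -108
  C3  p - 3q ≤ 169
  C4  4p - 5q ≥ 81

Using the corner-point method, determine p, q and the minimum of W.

p = -86, q = -85, minimum W = -938

Vertices and W = 3p + 8q:
  (-155/13, -784/13) → W = -6737/13
  (-153/8, -63/2) → W = -2475/8
  (-86, -85) → W = -938

The optimum lies where p - 3q = 169 and 4p - 5q = 81.
Solving simultaneously gives p = -86, q = -85.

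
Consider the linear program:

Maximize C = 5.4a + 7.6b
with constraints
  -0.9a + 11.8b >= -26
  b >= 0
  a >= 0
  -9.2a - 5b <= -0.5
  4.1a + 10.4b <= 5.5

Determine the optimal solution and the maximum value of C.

a = 55/41, b = 0, maximum C = 297/41

Vertices and C = 5.4a + 7.6b:
  (5/92, 0) → C = 27/92
  (55/41, 0) → C = 297/41
  (0, 1/10) → C = 19/25
  (0, 55/104) → C = 209/52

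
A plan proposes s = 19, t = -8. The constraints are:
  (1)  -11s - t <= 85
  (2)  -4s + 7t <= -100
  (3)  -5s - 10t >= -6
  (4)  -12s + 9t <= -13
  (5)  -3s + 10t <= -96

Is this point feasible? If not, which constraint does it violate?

Constraint (3): -5s - 10t = -15, which is not ≥ -6. All other constraints are satisfied.

not feasible — violates (3)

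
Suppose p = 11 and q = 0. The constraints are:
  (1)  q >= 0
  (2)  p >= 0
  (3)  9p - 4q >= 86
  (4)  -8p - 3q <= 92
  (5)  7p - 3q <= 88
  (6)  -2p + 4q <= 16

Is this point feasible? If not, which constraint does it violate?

feasible

(1): 0 ≥ 0 ✓
(2): 11 ≥ 0 ✓
(3): 99 ≥ 86 ✓
(4): -88 ≤ 92 ✓
(5): 77 ≤ 88 ✓
(6): -22 ≤ 16 ✓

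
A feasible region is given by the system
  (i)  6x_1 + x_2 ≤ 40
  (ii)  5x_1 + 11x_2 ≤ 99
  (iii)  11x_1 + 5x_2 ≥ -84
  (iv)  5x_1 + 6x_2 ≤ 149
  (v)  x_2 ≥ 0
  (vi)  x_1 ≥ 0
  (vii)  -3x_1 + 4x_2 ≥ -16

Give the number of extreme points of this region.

The feasible vertices (each the meet of two boundaries and inside every other half-plane) are:
  (341/61, 394/61)
  (176/27, 8/9)
  (0, 9)
  (0, 0)
  (16/3, 0)

5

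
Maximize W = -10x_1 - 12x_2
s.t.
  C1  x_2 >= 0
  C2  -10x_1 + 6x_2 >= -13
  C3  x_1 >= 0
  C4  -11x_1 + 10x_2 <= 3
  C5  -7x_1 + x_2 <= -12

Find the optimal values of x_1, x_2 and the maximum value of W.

Vertices and W = -10x_1 - 12x_2:
  (74/17, 173/34) → W = -1778/17
  (59/32, 29/32) → W = -469/16
  (123/59, 153/59) → W = -3066/59

The optimum lies where -10x_1 + 6x_2 = -13 and -7x_1 + x_2 = -12.
Solving simultaneously gives x_1 = 59/32, x_2 = 29/32.

x_1 = 59/32, x_2 = 29/32, maximum W = -469/16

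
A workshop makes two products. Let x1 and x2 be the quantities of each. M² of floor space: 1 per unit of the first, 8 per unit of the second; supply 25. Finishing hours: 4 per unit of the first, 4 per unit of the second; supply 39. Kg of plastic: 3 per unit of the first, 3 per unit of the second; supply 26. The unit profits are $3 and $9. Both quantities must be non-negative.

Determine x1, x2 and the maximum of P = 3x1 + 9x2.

x1 = 19/3, x2 = 7/3, maximum P = 40

Corner points and P = 3x1 + 9x2:
  (0, 0) → P = 0
  (0, 25/8) → P = 225/8
  (26/3, 0) → P = 26
  (19/3, 7/3) → P = 40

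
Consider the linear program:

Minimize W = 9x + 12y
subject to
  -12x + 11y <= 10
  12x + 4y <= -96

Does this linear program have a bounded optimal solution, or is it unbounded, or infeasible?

unbounded

From the feasible point (-274/45, -86/15), moving in the direction (4, -12) keeps every constraint satisfied while W decreases without bound.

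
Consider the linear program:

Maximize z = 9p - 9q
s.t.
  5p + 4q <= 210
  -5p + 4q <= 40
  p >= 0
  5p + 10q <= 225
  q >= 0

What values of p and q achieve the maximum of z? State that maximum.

The binding constraints are 5p + 4q = 210 and q = 0.
Solving simultaneously gives p = 42, q = 0.

p = 42, q = 0, maximum z = 378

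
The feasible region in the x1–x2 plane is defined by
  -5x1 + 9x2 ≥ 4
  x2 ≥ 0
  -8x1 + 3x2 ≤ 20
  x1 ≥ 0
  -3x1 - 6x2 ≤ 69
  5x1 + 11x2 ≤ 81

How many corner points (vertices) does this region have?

4

Intersecting each pair of boundary lines and keeping only the points that satisfy every inequality leaves:
  (0, 4/9)
  (137/20, 17/4)
  (0, 20/3)
  (23/103, 748/103)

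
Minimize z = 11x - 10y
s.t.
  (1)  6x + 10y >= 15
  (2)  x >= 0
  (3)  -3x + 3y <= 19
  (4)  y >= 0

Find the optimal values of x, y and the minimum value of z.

x = 0, y = 19/3, minimum z = -190/3

Vertices and z = 11x - 10y:
  (0, 3/2) → z = -15
  (5/2, 0) → z = 55/2
  (0, 19/3) → z = -190/3
The feasible region is unbounded (it extends along (1, 1), (1, 0)), but z strictly increases along every unbounded feasible direction, so there is no improving ray and the minimum is attained at a vertex.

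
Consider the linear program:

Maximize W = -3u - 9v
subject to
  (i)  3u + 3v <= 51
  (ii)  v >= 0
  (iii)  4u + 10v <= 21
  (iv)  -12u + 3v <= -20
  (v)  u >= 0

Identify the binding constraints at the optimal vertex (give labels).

(ii) and (iv)

Corner points and W = -3u - 9v:
  (21/4, 0) → W = -63/4
  (5/3, 0) → W = -5
  (263/132, 43/33) → W = -779/44

The maximum is at (5/3, 0). Substituting into each constraint, equality holds for (ii) and (iv); the remaining constraints have slack.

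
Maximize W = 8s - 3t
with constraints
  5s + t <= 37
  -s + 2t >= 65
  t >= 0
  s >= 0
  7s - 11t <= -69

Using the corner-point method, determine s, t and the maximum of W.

s = 9/11, t = 362/11, maximum W = -1014/11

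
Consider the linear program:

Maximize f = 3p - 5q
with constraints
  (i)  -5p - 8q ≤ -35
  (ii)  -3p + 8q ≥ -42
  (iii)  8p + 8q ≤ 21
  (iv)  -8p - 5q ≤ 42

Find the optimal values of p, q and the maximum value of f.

Vertices and f = 3p - 5q:
  (-14/3, 175/24) → f = -1211/24
  (-511/39, 490/39) → f = -3983/39
  (-147/8, 21) → f = -1281/8

p = -14/3, q = 175/24, maximum f = -1211/24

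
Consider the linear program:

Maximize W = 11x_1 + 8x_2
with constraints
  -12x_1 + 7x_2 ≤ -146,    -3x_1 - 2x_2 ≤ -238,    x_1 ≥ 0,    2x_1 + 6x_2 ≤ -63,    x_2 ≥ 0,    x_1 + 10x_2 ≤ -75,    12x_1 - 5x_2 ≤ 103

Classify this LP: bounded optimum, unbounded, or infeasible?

The boundaries x_1 + 10x_2 = -75 and 12x_1 - 5x_2 = 103 meet at (131/25, -1003/125), but that point violates -12x_1 + 7x_2 ≤ -146. Every candidate vertex is excluded by some other constraint, so the feasible region is empty.

infeasible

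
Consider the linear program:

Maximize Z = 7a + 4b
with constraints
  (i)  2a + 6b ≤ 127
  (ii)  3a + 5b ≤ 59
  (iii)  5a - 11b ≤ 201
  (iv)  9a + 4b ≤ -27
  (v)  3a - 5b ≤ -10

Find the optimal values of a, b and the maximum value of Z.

Corner points and Z = 7a + 4b:
  (-281/8, 263/8) → Z = -915/8
  (-371/33, 204/11) → Z = -149/33
  (-1115/8, -653/8) → Z = -10417/8
  (-175/57, 3/19) → Z = -1189/57
The feasible region is unbounded (it extends along (-11, -5), (-3, 1)), but Z strictly decreases along every unbounded feasible direction, so there is no improving ray and the maximum is attained at a vertex.

a = -371/33, b = 204/11, maximum Z = -149/33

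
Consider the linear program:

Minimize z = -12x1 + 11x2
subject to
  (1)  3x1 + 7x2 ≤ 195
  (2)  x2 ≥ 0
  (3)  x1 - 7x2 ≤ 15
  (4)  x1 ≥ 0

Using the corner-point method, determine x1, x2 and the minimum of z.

x1 = 105/2, x2 = 75/14, minimum z = -7995/14

Feasible corners and z = -12x1 + 11x2:
  (105/2, 75/14) → z = -7995/14
  (0, 195/7) → z = 2145/7
  (15, 0) → z = -180
  (0, 0) → z = 0

At the optimal vertex, 3x1 + 7x2 = 195 and x1 - 7x2 = 15.
Solving simultaneously gives x1 = 105/2, x2 = 75/14.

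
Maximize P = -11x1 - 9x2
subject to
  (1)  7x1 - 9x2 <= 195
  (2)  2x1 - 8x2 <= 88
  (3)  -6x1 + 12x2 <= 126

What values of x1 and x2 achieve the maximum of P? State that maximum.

x1 = -86, x2 = -65/2, maximum P = 2477/2

Feasible corners and P = -11x1 - 9x2:
  (384/19, -113/19) → P = -3207/19
  (579/5, 342/5) → P = -9447/5
  (-86, -65/2) → P = 2477/2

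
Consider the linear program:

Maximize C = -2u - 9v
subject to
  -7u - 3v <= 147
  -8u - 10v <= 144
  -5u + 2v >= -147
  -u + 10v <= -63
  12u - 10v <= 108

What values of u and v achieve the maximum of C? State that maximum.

u = -9/5, v = -324/25, maximum C = 3006/25

Corner points and C = -2u - 9v:
  (-9, -36/5) → C = 414/5
  (-9/5, -324/25) → C = 3006/25
  (45/11, -324/55) → C = 2466/55

At the optimal vertex, -8u - 10v = 144 and 12u - 10v = 108.
Solving simultaneously gives u = -9/5, v = -324/25.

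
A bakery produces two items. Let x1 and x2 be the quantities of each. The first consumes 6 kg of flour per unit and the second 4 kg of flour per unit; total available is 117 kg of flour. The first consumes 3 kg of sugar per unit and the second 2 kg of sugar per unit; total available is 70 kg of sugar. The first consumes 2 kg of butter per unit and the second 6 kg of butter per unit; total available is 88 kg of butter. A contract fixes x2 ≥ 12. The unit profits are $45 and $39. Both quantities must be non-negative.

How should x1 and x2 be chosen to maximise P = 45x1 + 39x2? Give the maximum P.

x1 = 8, x2 = 12, maximum P = 828

Feasible corners and P = 45x1 + 39x2:
  (0, 44/3) → P = 572
  (0, 12) → P = 468
  (8, 12) → P = 828

The binding constraints are 2x1 + 6x2 = 88 and x2 = 12.
Solving simultaneously gives x1 = 8, x2 = 12.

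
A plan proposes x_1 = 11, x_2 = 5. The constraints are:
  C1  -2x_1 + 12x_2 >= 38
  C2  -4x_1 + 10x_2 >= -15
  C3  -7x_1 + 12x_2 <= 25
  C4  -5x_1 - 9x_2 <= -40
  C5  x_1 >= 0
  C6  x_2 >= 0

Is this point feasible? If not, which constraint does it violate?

C1: 38 ≥ 38 ✓
C2: 6 ≥ -15 ✓
C3: -17 ≤ 25 ✓
C4: -100 ≤ -40 ✓
C5: 11 ≥ 0 ✓
C6: 5 ≥ 0 ✓

feasible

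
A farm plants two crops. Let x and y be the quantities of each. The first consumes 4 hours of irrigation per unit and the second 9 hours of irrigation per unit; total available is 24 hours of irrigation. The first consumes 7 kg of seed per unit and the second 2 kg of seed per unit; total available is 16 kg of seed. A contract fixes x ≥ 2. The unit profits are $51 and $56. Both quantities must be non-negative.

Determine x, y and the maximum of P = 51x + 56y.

Corner points and P = 51x + 56y:
  (16/7, 0) → P = 816/7
  (2, 0) → P = 102
  (2, 1) → P = 158

At the optimal vertex, 7x + 2y = 16 and x = 2.
Solving simultaneously gives x = 2, y = 1.

x = 2, y = 1, maximum P = 158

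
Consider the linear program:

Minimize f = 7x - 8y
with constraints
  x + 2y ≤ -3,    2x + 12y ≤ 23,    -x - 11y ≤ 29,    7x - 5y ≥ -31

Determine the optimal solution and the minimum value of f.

x = -77/19, y = 10/19, minimum f = -619/19

Extreme points and f = 7x - 8y:
  (25/9, -26/9) → f = 383/9
  (-77/19, 10/19) → f = -619/19
  (-243/41, -86/41) → f = -1013/41

The optimum lies where x + 2y = -3 and 7x - 5y = -31.
Solving simultaneously gives x = -77/19, y = 10/19.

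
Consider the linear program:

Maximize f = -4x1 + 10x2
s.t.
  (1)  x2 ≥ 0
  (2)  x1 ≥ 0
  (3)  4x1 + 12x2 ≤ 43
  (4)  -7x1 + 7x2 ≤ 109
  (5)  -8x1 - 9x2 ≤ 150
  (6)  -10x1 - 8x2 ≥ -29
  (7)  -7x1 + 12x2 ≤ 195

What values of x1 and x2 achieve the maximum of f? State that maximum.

x1 = 0, x2 = 43/12, maximum f = 215/6

Feasible corners and f = -4x1 + 10x2:
  (0, 0) → f = 0
  (29/10, 0) → f = -58/5
  (0, 43/12) → f = 215/6
  (1/22, 157/44) → f = 71/2

At the optimal vertex, x1 = 0 and 4x1 + 12x2 = 43.
Solving simultaneously gives x1 = 0, x2 = 43/12.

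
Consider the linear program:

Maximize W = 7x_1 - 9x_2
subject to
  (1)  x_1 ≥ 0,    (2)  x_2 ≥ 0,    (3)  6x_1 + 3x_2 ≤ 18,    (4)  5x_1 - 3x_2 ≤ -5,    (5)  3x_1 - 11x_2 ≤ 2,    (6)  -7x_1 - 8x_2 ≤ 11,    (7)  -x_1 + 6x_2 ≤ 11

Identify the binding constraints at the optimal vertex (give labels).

(1) and (4)

Corner points and W = 7x_1 - 9x_2:
  (0, 5/3) → W = -15
  (0, 11/6) → W = -33/2
  (1/9, 50/27) → W = -143/9

The maximum is at (0, 5/3). Substituting into each constraint, equality holds for (1) and (4); the remaining constraints have slack.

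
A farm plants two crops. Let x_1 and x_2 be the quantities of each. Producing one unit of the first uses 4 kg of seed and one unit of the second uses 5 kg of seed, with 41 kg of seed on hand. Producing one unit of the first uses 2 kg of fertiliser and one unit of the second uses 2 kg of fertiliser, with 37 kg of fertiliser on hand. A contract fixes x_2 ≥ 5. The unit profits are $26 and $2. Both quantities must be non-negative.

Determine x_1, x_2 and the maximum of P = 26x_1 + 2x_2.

Extreme points and P = 26x_1 + 2x_2:
  (0, 41/5) → P = 82/5
  (0, 5) → P = 10
  (4, 5) → P = 114

x_1 = 4, x_2 = 5, maximum P = 114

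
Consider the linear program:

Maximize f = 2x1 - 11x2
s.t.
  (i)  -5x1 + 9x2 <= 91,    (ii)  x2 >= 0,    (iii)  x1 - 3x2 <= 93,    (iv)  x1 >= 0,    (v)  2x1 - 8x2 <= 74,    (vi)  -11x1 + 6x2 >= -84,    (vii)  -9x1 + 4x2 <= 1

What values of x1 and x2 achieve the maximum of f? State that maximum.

x1 = 84/11, x2 = 0, maximum f = 168/11

Extreme points and f = 2x1 - 11x2:
  (434/23, 1421/69) → f = -13027/69
  (355/61, 814/61) → f = -8244/61
  (0, 0) → f = 0
  (84/11, 0) → f = 168/11
  (0, 1/4) → f = -11/4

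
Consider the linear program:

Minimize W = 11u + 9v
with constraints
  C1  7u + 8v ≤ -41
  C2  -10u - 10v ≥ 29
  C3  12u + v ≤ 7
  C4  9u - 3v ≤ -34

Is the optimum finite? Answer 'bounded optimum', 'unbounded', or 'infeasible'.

From the feasible point (-395/93, -131/93), moving in the direction (-3, -9) keeps every constraint satisfied while W decreases without bound.

unbounded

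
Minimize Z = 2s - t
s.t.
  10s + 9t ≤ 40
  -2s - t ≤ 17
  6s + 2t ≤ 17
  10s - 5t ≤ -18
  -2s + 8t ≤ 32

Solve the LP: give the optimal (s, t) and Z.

The binding constraints are -2s - t = 17 and -2s + 8t = 32.
Solving simultaneously gives s = -28/3, t = 5/3.

s = -28/3, t = 5/3, minimum Z = -61/3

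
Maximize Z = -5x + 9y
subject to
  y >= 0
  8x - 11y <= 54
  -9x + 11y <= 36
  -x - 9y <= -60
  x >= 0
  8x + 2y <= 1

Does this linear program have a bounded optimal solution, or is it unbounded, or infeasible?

infeasible

The boundaries y = 0 and x = 0 meet at (0, 0), but that point violates -x - 9y ≤ -60. Every candidate vertex is excluded by some other constraint, so the feasible region is empty.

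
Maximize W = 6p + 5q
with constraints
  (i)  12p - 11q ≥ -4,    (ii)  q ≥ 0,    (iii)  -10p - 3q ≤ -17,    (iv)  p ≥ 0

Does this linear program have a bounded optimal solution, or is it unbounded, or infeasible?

From the feasible point (175/146, 122/73), moving in the direction (11, 12) keeps every constraint satisfied while W increases without bound.

unbounded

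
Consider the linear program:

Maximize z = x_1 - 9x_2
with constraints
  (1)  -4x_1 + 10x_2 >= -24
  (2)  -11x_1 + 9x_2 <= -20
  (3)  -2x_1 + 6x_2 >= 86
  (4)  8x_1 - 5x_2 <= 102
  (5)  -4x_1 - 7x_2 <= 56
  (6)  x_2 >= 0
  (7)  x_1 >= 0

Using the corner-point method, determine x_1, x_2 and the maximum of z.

x_1 = 149/8, x_2 = 493/24, maximum z = -665/4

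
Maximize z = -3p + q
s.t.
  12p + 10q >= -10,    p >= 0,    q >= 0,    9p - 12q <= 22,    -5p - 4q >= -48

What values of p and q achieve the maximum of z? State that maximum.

p = 0, q = 12, maximum z = 12

Corner points and z = -3p + q:
  (0, 0) → z = 0
  (0, 12) → z = 12
  (22/9, 0) → z = -22/3
  (83/12, 161/48) → z = -835/48

The optimum lies where p = 0 and -5p - 4q = -48.
Solving simultaneously gives p = 0, q = 12.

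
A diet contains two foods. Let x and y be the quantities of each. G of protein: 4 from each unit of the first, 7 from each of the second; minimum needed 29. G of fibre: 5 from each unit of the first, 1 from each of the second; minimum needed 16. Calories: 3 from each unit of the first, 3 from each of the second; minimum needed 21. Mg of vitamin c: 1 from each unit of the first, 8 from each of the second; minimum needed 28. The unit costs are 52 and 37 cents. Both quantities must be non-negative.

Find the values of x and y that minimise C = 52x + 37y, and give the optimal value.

Vertices and C = 52x + 37y:
  (0, 16) → C = 592
  (28, 0) → C = 1456
  (9/4, 19/4) → C = 1171/4
  (4, 3) → C = 319
The feasible region is unbounded (it extends along (0, 1), (1, 0)), but C strictly increases along every unbounded feasible direction, so there is no improving ray and the minimum is attained at a vertex.

At the optimal vertex, 5x + y = 16 and 3x + 3y = 21.
Solving simultaneously gives x = 9/4, y = 19/4.

x = 9/4, y = 19/4, minimum C = 1171/4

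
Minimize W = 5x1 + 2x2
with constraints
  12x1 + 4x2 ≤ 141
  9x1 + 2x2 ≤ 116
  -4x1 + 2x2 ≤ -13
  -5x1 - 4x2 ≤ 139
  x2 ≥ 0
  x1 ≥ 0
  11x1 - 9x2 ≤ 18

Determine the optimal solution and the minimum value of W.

x1 = 81/14, x2 = 71/14, minimum W = 547/14

Feasible corners and W = 5x1 + 2x2:
  (167/20, 51/5) → W = 1243/20
  (1341/152, 1335/152) → W = 9375/152
  (81/14, 71/14) → W = 547/14

The optimum lies where -4x1 + 2x2 = -13 and 11x1 - 9x2 = 18.
Solving simultaneously gives x1 = 81/14, x2 = 71/14.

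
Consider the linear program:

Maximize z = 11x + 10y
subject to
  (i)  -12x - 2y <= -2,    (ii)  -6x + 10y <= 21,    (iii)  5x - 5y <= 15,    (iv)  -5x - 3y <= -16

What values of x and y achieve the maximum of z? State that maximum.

x = 51/4, y = 39/4, maximum z = 951/4

Feasible corners and z = 11x + 10y:
  (51/4, 39/4) → z = 951/4
  (97/68, 201/68) → z = 181/4
  (25/8, 1/8) → z = 285/8

The binding constraints are -6x + 10y = 21 and 5x - 5y = 15.
Solving simultaneously gives x = 51/4, y = 39/4.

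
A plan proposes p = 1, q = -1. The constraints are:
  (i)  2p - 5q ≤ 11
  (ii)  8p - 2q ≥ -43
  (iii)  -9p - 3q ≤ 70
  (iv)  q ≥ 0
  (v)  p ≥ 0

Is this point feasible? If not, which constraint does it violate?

Constraint (iv): q = -1, which is not ≥ 0. All other constraints are satisfied.

not feasible — violates (iv)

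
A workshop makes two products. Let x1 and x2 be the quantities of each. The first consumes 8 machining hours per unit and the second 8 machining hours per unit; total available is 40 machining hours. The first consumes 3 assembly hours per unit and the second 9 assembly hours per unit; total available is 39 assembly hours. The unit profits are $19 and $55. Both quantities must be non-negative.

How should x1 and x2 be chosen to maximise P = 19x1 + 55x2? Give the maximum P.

At the optimal vertex, 8x1 + 8x2 = 40 and 3x1 + 9x2 = 39.
Solving simultaneously gives x1 = 1, x2 = 4.

x1 = 1, x2 = 4, maximum P = 239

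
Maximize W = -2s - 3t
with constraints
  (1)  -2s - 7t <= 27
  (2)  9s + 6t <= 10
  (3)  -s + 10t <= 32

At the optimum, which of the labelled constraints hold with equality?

Vertices and W = -2s - 3t:
  (232/51, -263/51) → W = 325/51
  (-494/27, 37/27) → W = 877/27
  (-23/24, 149/48) → W = -355/48

The maximum is at (-494/27, 37/27). Substituting into each constraint, equality holds for (1) and (3); the remaining constraints have slack.

(1) and (3)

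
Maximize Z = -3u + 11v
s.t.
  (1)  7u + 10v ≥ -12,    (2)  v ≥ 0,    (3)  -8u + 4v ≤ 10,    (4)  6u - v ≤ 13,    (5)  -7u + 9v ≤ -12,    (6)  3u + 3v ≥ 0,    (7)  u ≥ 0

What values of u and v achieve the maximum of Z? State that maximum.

The binding constraints are 6u - v = 13 and -7u + 9v = -12.
Solving simultaneously gives u = 105/47, v = 19/47.

u = 105/47, v = 19/47, maximum Z = -106/47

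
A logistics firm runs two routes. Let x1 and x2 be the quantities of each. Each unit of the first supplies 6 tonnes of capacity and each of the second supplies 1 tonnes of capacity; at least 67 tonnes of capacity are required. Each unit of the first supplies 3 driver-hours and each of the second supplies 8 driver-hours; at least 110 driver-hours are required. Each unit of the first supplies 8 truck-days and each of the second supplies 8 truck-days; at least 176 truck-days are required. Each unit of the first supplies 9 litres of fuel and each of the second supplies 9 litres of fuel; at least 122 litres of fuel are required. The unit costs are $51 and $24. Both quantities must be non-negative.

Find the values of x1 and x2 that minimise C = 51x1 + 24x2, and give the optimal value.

Corner points and C = 51x1 + 24x2:
  (0, 67) → C = 1608
  (110/3, 0) → C = 1870
  (9, 13) → C = 771
  (66/5, 44/5) → C = 4422/5
The feasible region is unbounded (it extends along (0, 1), (1, 0)), but C strictly increases along every unbounded feasible direction, so there is no improving ray and the minimum is attained at a vertex.

The binding constraints are 6x1 + x2 = 67 and 8x1 + 8x2 = 176.
Solving simultaneously gives x1 = 9, x2 = 13.

x1 = 9, x2 = 13, minimum C = 771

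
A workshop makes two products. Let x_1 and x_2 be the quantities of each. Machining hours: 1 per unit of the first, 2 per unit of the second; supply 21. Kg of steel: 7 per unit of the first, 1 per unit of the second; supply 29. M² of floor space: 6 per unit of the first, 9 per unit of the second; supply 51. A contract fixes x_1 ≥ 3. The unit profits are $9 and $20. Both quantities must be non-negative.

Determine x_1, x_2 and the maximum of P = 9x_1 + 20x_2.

x_1 = 3, x_2 = 11/3, maximum P = 301/3

Feasible corners and P = 9x_1 + 20x_2:
  (29/7, 0) → P = 261/7
  (3, 0) → P = 27
  (70/19, 61/19) → P = 1850/19
  (3, 11/3) → P = 301/3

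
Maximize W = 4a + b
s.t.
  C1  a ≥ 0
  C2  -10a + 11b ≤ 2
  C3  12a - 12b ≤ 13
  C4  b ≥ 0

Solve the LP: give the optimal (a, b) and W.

a = 167/12, b = 77/6, maximum W = 137/2

At the optimal vertex, -10a + 11b = 2 and 12a - 12b = 13.
Solving simultaneously gives a = 167/12, b = 77/6.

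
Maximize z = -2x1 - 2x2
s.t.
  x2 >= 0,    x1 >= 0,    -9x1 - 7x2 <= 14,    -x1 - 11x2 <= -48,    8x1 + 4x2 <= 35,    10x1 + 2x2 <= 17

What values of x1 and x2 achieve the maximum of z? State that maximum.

x1 = 0, x2 = 48/11, maximum z = -96/11

Vertices and z = -2x1 - 2x2:
  (0, 48/11) → z = -96/11
  (0, 17/2) → z = -17
  (91/108, 463/108) → z = -277/27

The binding constraints are x1 = 0 and -x1 - 11x2 = -48.
Solving simultaneously gives x1 = 0, x2 = 48/11.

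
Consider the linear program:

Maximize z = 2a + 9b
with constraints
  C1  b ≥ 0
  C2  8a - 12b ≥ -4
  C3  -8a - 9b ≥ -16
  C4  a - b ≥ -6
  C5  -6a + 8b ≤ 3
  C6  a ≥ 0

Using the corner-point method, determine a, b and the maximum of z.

Corner points and z = 2a + 9b:
  (2, 0) → z = 4
  (0, 0) → z = 0
  (13/14, 20/21) → z = 73/7
  (0, 1/3) → z = 3

The optimum lies where 8a - 12b = -4 and -8a - 9b = -16.
Solving simultaneously gives a = 13/14, b = 20/21.

a = 13/14, b = 20/21, maximum z = 73/7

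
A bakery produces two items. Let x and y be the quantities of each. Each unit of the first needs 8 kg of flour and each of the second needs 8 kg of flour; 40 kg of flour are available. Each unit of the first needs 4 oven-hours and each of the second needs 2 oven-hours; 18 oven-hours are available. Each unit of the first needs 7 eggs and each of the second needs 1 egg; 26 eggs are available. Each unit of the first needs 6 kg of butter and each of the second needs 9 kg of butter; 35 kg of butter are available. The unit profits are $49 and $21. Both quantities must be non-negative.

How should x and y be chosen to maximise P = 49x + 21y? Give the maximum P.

The optimum lies where 8x + 8y = 40 and 7x + y = 26.
Solving simultaneously gives x = 7/2, y = 3/2.

x = 7/2, y = 3/2, maximum P = 203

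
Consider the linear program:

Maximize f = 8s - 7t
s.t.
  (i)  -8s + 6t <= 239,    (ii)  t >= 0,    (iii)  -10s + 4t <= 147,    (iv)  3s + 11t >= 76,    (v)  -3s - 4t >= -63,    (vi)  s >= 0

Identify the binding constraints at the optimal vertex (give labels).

(iv) and (v)

Extreme points and f = 8s - 7t:
  (389/21, 13/7) → f = 2839/21
  (0, 76/11) → f = -532/11
  (0, 63/4) → f = -441/4

The maximum is at (389/21, 13/7). Substituting into each constraint, equality holds for (iv) and (v); the remaining constraints have slack.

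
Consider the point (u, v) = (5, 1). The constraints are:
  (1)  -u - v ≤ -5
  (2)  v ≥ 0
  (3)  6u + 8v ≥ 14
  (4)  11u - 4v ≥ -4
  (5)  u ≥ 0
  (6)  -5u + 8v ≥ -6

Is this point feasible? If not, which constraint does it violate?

Constraint (6): -5u + 8v = -17, which is not ≥ -6. All other constraints are satisfied.

not feasible — violates (6)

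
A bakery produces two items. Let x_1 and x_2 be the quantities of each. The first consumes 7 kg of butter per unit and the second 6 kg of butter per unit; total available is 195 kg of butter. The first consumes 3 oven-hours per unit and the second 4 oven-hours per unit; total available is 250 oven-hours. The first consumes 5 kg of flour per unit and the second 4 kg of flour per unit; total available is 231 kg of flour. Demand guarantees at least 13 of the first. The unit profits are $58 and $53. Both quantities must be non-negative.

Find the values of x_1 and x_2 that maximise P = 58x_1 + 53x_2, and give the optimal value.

x_1 = 13, x_2 = 52/3, maximum P = 5018/3

Extreme points and P = 58x_1 + 53x_2:
  (195/7, 0) → P = 11310/7
  (13, 0) → P = 754
  (13, 52/3) → P = 5018/3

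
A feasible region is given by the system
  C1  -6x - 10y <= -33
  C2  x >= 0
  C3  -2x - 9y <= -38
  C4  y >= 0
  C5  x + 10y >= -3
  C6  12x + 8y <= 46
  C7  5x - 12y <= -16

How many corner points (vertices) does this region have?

Intersecting each pair of boundary lines and keeping only the points that satisfy every inequality leaves:
  (0, 38/9)
  (0, 23/4)
  (55/46, 91/23)

3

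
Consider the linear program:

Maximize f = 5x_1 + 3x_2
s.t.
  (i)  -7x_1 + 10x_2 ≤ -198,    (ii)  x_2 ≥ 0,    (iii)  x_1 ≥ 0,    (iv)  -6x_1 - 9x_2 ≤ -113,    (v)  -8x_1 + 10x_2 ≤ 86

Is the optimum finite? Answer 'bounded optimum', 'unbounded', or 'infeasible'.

From the feasible point (198/7, 0), moving in the direction (10, 7) keeps every constraint satisfied while f increases without bound.

unbounded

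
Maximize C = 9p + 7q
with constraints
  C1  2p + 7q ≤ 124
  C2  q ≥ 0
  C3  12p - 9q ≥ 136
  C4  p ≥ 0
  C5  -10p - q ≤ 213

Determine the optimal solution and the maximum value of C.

p = 62, q = 0, maximum C = 558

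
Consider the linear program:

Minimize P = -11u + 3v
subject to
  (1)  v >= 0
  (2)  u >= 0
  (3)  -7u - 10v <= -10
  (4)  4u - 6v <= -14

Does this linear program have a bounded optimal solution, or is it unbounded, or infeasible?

unbounded

From the feasible point (0, 7/3), moving in the direction (6, 4) keeps every constraint satisfied while P decreases without bound.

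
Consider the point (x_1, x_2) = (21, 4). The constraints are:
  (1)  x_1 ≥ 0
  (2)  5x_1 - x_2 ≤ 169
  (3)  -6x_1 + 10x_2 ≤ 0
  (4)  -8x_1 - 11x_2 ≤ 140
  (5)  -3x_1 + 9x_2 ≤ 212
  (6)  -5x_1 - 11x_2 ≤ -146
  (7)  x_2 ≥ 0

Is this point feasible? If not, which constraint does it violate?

feasible

(1): 21 ≥ 0 ✓
(2): 101 ≤ 169 ✓
(3): -86 ≤ 0 ✓
(4): -212 ≤ 140 ✓
(5): -27 ≤ 212 ✓
(6): -149 ≤ -146 ✓
(7): 4 ≥ 0 ✓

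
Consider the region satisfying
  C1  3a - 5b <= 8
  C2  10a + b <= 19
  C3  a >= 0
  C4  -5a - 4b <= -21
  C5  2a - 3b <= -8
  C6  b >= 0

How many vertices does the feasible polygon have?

4

Of the 15 pairwise boundary intersections, those satisfying every inequality are:
  (0, 19)
  (49/32, 59/16)
  (0, 21/4)
  (31/23, 82/23)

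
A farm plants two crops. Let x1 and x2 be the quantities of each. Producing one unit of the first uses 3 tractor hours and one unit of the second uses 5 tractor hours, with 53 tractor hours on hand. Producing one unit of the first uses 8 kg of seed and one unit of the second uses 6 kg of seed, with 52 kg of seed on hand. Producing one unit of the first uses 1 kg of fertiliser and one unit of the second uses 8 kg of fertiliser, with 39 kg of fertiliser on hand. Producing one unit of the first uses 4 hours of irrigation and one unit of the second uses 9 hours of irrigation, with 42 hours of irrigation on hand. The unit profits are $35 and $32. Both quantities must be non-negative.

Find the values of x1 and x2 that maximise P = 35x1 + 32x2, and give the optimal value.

Corner points and P = 35x1 + 32x2:
  (0, 0) → P = 0
  (0, 14/3) → P = 448/3
  (13/2, 0) → P = 455/2
  (9/2, 8/3) → P = 1457/6

At the optimal vertex, 8x1 + 6x2 = 52 and 4x1 + 9x2 = 42.
Solving simultaneously gives x1 = 9/2, x2 = 8/3.

x1 = 9/2, x2 = 8/3, maximum P = 1457/6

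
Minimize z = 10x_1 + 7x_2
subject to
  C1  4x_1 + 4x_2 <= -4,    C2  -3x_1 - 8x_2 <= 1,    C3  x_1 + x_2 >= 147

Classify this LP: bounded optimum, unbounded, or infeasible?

Constraints 4x_1 + 4x_2 ≤ -4 and x_1 + x_2 ≥ 147 have parallel boundaries but demand opposite sides — no point can satisfy both, so the region is empty.

infeasible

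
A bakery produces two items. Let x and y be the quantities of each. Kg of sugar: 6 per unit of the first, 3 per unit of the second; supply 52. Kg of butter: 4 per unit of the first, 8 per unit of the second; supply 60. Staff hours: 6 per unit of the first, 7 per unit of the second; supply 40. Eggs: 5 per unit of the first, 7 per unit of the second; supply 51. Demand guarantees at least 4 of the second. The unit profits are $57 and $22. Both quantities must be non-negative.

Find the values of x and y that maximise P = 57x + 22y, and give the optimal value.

Corner points and P = 57x + 22y:
  (0, 40/7) → P = 880/7
  (0, 4) → P = 88
  (2, 4) → P = 202

x = 2, y = 4, maximum P = 202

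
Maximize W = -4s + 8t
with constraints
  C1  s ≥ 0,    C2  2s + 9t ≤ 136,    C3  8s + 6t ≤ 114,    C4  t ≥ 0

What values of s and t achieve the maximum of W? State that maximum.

s = 0, t = 136/9, maximum W = 1088/9

At the optimal vertex, s = 0 and 2s + 9t = 136.
Solving simultaneously gives s = 0, t = 136/9.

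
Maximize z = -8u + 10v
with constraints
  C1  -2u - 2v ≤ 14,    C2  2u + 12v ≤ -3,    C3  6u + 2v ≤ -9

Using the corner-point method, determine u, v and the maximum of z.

u = -81/10, v = 11/10, maximum z = 379/5

The binding constraints are -2u - 2v = 14 and 2u + 12v = -3.
Solving simultaneously gives u = -81/10, v = 11/10.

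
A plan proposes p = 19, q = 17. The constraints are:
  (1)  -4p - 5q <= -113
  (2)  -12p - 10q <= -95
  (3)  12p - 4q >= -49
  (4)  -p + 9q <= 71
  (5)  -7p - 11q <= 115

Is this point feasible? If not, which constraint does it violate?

not feasible — violates (4)

Constraint (4): -p + 9q = 134, which is not ≤ 71. All other constraints are satisfied.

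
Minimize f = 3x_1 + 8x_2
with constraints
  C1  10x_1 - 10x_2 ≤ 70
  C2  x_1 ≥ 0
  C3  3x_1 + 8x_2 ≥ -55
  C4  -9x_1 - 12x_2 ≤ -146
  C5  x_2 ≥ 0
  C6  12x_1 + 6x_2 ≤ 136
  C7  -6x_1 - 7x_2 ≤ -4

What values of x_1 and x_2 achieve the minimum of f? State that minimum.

x_1 = 42/5, x_2 = 88/15, minimum f = 1082/15

Extreme points and f = 3x_1 + 8x_2:
  (0, 73/6) → f = 292/3
  (0, 68/3) → f = 544/3
  (42/5, 88/15) → f = 1082/15

The optimum lies where -9x_1 - 12x_2 = -146 and 12x_1 + 6x_2 = 136.
Solving simultaneously gives x_1 = 42/5, x_2 = 88/15.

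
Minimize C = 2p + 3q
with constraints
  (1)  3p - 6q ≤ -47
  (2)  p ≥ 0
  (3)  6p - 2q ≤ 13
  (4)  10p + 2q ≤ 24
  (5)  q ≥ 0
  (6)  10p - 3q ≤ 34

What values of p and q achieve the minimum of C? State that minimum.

Feasible corners and C = 2p + 3q:
  (0, 47/6) → C = 47/2
  (25/33, 271/33) → C = 863/33
  (0, 12) → C = 36

The optimum lies where 3p - 6q = -47 and p = 0.
Solving simultaneously gives p = 0, q = 47/6.

p = 0, q = 47/6, minimum C = 47/2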